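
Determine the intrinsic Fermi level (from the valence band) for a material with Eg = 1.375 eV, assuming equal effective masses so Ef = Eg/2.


Step 1: For an intrinsic semiconductor, the Fermi level sits at midgap.
Step 2: Ef = Eg / 2 = 1.375 / 2 = 0.6875 eV

0.6875


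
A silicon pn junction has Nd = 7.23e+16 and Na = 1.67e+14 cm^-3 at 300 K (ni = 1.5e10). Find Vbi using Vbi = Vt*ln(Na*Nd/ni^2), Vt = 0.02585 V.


Step 1: Compute Na*Nd/ni^2 = 1.67e+14 * 7.23e+16 / (1.5e10)^2 = 5.3663e+10
Step 2: ln(5.3663e+10) = 24.7060
Step 3: Vbi = 0.02585 * 24.7060 = 0.639 V

0.639


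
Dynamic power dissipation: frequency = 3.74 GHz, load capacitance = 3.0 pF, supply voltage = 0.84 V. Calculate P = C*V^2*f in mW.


Step 1: V^2 = 0.84^2 = 0.7056 V^2
Step 2: P = C*V^2*f = 3.0e-12 F * 0.7056 * 3.74e9 Hz
Step 3: P = 7.916832e-03 W
Step 4: P = 7.917 mW

7.917


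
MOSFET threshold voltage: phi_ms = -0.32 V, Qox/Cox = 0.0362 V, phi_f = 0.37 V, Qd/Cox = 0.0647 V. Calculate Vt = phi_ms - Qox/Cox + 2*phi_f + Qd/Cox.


Step 1: Vt = phi_ms - Qox/Cox + 2*phi_f + Qd/Cox
Step 2: Vt = -0.32 - 0.0362 + 2*0.37 + 0.0647
Step 3: Vt = -0.32 - 0.0362 + 0.74 + 0.0647
Step 4: Vt = 0.4485 V

0.4485


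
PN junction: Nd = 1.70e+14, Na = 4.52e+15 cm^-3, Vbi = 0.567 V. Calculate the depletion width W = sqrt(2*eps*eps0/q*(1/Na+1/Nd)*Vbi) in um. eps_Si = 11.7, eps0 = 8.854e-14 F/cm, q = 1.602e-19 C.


Step 1: 1/Na + 1/Nd = 1/4.52e+15 + 1/1.70e+14 = 6.10359e-15
Step 2: 2*eps*eps0/q = 2*11.7*8.854e-14/1.602e-19 = 1.293281e+07
Step 3: W^2 = 1.293281e+07 * 6.10359e-15 * 0.567 = 4.47570e-08
Step 4: W = sqrt(4.47570e-08) = 2.116e-04 cm = 2.116 um

2.116


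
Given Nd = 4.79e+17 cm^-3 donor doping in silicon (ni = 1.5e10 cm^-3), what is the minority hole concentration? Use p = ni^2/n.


Step 1: Since Nd >> ni, n ≈ Nd = 4.79e+17 cm^-3
Step 2: p = ni^2 / n = (1.5e10)^2 / 4.79e+17
Step 3: p = 2.25e20 / 4.79e+17 = 4.70e+02 cm^-3

4.70e+02


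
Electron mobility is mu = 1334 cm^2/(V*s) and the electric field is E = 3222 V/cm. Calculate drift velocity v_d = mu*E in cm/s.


Step 1: v_d = mu * E
Step 2: v_d = 1334 * 3222 = 4298148
Step 3: v_d = 4.30e+06 cm/s

4.30e+06


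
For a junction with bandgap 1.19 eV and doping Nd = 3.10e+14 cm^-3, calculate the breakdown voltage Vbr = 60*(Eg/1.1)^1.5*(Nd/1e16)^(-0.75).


Step 1: Eg/1.1 = 1.19/1.1 = 1.081818
Step 2: (Eg/1.1)^1.5 = 1.081818^1.5 = 1.125204
Step 3: (Nd/1e16)^(-0.75) = (0.031)^(-0.75) = 13.535638
Step 4: Vbr = 60 * 1.125204 * 13.535638 = 913.8 V

913.8


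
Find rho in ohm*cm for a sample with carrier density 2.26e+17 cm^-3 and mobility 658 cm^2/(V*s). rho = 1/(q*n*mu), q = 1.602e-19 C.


Step 1: sigma = q * n * mu = 1.602e-19 * 2.26e+17 * 658 = 2.38230e+01 S/cm
Step 2: rho = 1 / sigma = 1 / 2.38230e+01 = 0.04198 ohm*cm

0.04198


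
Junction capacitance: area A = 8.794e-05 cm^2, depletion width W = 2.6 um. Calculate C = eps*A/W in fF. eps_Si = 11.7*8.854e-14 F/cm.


Step 1: eps_Si = 11.7 * 8.854e-14 = 1.035918e-12 F/cm
Step 2: W in cm = 2.6 * 1e-4 = 2.60e-04 cm
Step 3: C = 1.035918e-12 * 8.794e-05 / 2.60e-04 = 3.503793e-13 F
Step 4: C = 350.38 fF

350.38


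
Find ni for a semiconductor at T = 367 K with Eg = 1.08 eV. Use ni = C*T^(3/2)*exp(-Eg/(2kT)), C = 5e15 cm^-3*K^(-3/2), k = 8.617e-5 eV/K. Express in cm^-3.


Step 1: Compute kT = 8.617e-5 * 367 = 0.03162439 eV
Step 2: Exponent = -Eg/(2kT) = -1.08/(2*0.03162439) = -17.07543
Step 3: T^(3/2) = 367^1.5 = 7030.71
Step 4: ni = 5e15 * 7030.71 * exp(-17.07543) = 1.35e+12 cm^-3

1.35e+12


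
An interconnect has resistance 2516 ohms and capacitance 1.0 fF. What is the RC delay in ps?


Step 1: tau = R * C
Step 2: tau = 2516 * 1.0 fF = 2516 * 1.0e-15 F
Step 3: tau = 2.516e-12 s = 2.516 ps

2.516


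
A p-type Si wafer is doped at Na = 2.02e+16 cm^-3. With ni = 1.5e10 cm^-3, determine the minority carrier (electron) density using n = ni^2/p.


Step 1: Majority hole concentration p ≈ Na = 2.02e+16 cm^-3
Step 2: n = ni^2 / Na = (1.5e10)^2 / 2.02e+16
Step 3: n = 1.11e+04 cm^-3

1.11e+04


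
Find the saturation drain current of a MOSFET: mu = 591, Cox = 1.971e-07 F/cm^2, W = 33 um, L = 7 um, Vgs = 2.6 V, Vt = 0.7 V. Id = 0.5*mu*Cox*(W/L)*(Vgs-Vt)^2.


Step 1: Overdrive voltage Vov = Vgs - Vt = 2.6 - 0.7 = 1.9 V
Step 2: W/L = 33/7 = 4.71429
Step 3: Id = 0.5 * 591 * 1.971e-07 * 4.71429 * 1.9^2
Step 4: Id = 9.91e-04 A

9.91e-04


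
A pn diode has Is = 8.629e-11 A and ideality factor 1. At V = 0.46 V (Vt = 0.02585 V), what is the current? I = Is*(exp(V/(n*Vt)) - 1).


Step 1: V/(n*Vt) = 0.46/(1*0.02585) = 17.7950
Step 2: exp(17.7950) = 5.3490e+07
Step 3: I = 8.629e-11 * (5.3490e+07 - 1) = 4.62e-03 A

4.62e-03


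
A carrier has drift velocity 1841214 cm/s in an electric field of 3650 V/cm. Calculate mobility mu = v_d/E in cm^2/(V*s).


Step 1: mu = v_d / E
Step 2: mu = 1841214 / 3650
Step 3: mu = 504.44 cm^2/(V*s)

504.44


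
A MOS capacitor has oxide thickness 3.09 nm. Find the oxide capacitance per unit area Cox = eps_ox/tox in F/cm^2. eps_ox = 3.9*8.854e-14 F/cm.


Step 1: eps_ox = 3.9 * 8.854e-14 = 3.45306e-13 F/cm
Step 2: tox in cm = 3.09 nm * 1e-7 = 3.0900e-07 cm
Step 3: Cox = 3.45306e-13 / 3.0900e-07 = 1.12e-06 F/cm^2

1.12e-06


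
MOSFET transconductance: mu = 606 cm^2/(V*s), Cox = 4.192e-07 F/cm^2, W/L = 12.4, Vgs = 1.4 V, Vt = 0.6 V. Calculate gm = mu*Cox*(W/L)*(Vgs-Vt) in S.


Step 1: Vov = Vgs - Vt = 1.4 - 0.6 = 0.8 V
Step 2: gm = mu * Cox * (W/L) * Vov
Step 3: gm = 606 * 4.192e-07 * 12.4 * 0.8 = 2.52e-03 S

2.52e-03


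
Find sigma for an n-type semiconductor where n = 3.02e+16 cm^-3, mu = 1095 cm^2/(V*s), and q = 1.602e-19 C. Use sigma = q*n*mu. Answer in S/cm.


Step 1: sigma = q * n * mu
Step 2: sigma = 1.602e-19 * 3.02e+16 * 1095
Step 3: sigma = 5.298e+00 S/cm

5.298e+00


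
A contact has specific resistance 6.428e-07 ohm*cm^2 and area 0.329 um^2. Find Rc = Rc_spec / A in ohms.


Step 1: Convert area to cm^2: 0.329 um^2 = 3.2900e-09 cm^2
Step 2: Rc = Rc_spec / A = 6.428e-07 / 3.2900e-09
Step 3: Rc = 1.95e+02 ohms

1.95e+02


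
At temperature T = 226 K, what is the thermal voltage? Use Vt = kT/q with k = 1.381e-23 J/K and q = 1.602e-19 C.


Step 1: kT = 1.381e-23 * 226 = 3.12106e-21 J
Step 2: Vt = kT/q = 3.12106e-21 / 1.602e-19
Step 3: Vt = 0.01948 V

0.01948


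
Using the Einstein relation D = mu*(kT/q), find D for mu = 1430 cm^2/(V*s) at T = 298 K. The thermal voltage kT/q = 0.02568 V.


Step 1: D = mu * (kT/q)
Step 2: D = 1430 * 0.02568
Step 3: D = 36.72 cm^2/s

36.72


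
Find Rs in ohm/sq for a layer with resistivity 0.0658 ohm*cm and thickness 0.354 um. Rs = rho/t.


Step 1: Convert thickness to cm: t = 0.354 um = 3.5400e-05 cm
Step 2: Rs = rho / t = 0.0658 / 3.5400e-05
Step 3: Rs = 1858.8 ohm/sq

1858.8


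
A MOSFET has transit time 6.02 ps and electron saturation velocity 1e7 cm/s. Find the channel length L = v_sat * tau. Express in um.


Step 1: tau in seconds = 6.02 ps * 1e-12 = 6.0200e-12 s
Step 2: L = v_sat * tau = 1e7 * 6.0200e-12 = 6.0200e-05 cm
Step 3: L in um = 6.0200e-05 * 1e4 = 0.602 um

0.602


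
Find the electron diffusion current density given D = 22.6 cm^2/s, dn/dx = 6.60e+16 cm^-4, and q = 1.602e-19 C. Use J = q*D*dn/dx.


Step 1: J = q * D * (dn/dx)
Step 2: J = 1.602e-19 * 22.6 * 6.60e+16
Step 3: J = 2.39e-01 A/cm^2

2.39e-01


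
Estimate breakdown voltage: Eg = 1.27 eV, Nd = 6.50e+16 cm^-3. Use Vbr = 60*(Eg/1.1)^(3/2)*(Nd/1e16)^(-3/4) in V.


Step 1: Eg/1.1 = 1.27/1.1 = 1.154545
Step 2: (Eg/1.1)^1.5 = 1.154545^1.5 = 1.240556
Step 3: (Nd/1e16)^(-0.75) = (6.5)^(-0.75) = 0.245649
Step 4: Vbr = 60 * 1.240556 * 0.245649 = 18.3 V

18.3


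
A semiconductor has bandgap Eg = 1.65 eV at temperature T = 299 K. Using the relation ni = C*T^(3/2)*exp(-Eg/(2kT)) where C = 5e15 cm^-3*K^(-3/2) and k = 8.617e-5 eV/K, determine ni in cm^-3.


Step 1: Compute kT = 8.617e-5 * 299 = 0.02576483 eV
Step 2: Exponent = -Eg/(2kT) = -1.65/(2*0.02576483) = -32.02039
Step 3: T^(3/2) = 299^1.5 = 5170.19
Step 4: ni = 5e15 * 5170.19 * exp(-32.02039) = 3.21e+05 cm^-3

3.21e+05


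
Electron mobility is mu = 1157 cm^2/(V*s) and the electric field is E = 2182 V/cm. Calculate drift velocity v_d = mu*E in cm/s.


Step 1: v_d = mu * E
Step 2: v_d = 1157 * 2182 = 2524574
Step 3: v_d = 2.52e+06 cm/s

2.52e+06


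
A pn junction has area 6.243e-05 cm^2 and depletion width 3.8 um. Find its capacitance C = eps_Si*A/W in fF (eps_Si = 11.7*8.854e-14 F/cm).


Step 1: eps_Si = 11.7 * 8.854e-14 = 1.035918e-12 F/cm
Step 2: W in cm = 3.8 * 1e-4 = 3.80e-04 cm
Step 3: C = 1.035918e-12 * 6.243e-05 / 3.80e-04 = 1.701904e-13 F
Step 4: C = 170.19 fF

170.19


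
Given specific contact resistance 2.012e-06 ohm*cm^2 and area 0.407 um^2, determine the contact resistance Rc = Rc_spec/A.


Step 1: Convert area to cm^2: 0.407 um^2 = 4.0700e-09 cm^2
Step 2: Rc = Rc_spec / A = 2.012e-06 / 4.0700e-09
Step 3: Rc = 4.94e+02 ohms

4.94e+02


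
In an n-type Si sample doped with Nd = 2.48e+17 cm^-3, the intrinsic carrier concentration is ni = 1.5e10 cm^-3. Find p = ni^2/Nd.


Step 1: Since Nd >> ni, n ≈ Nd = 2.48e+17 cm^-3
Step 2: p = ni^2 / n = (1.5e10)^2 / 2.48e+17
Step 3: p = 2.25e20 / 2.48e+17 = 9.07e+02 cm^-3

9.07e+02


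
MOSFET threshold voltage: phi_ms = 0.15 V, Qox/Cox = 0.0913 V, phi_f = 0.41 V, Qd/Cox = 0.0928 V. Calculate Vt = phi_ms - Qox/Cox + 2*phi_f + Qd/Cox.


Step 1: Vt = phi_ms - Qox/Cox + 2*phi_f + Qd/Cox
Step 2: Vt = 0.15 - 0.0913 + 2*0.41 + 0.0928
Step 3: Vt = 0.15 - 0.0913 + 0.82 + 0.0928
Step 4: Vt = 0.9715 V

0.9715


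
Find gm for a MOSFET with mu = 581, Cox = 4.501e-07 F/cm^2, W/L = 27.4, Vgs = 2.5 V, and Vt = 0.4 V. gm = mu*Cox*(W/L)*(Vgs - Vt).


Step 1: Vov = Vgs - Vt = 2.5 - 0.4 = 2.1 V
Step 2: gm = mu * Cox * (W/L) * Vov
Step 3: gm = 581 * 4.501e-07 * 27.4 * 2.1 = 1.50e-02 S

1.50e-02


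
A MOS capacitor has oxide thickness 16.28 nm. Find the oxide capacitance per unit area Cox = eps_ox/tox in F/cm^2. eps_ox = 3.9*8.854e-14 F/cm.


Step 1: eps_ox = 3.9 * 8.854e-14 = 3.45306e-13 F/cm
Step 2: tox in cm = 16.28 nm * 1e-7 = 1.6280e-06 cm
Step 3: Cox = 3.45306e-13 / 1.6280e-06 = 2.12e-07 F/cm^2

2.12e-07


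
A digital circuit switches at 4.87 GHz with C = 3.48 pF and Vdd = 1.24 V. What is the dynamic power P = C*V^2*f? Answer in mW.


Step 1: V^2 = 1.24^2 = 1.5376 V^2
Step 2: P = C*V^2*f = 3.48e-12 F * 1.5376 * 4.87e9 Hz
Step 3: P = 2.605862976e-02 W
Step 4: P = 26.059 mW

26.059


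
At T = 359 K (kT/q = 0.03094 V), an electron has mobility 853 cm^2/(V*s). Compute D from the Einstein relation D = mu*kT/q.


Step 1: D = mu * (kT/q)
Step 2: D = 853 * 0.03094
Step 3: D = 26.39 cm^2/s

26.39


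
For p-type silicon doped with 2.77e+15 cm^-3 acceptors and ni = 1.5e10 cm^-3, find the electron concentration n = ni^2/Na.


Step 1: Majority hole concentration p ≈ Na = 2.77e+15 cm^-3
Step 2: n = ni^2 / Na = (1.5e10)^2 / 2.77e+15
Step 3: n = 8.12e+04 cm^-3

8.12e+04


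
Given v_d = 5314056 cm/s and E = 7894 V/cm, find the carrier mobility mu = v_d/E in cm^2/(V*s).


Step 1: mu = v_d / E
Step 2: mu = 5314056 / 7894
Step 3: mu = 673.18 cm^2/(V*s)

673.18


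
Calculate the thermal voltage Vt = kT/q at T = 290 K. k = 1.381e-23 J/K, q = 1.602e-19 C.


Step 1: kT = 1.381e-23 * 290 = 4.0049e-21 J
Step 2: Vt = kT/q = 4.0049e-21 / 1.602e-19
Step 3: Vt = 0.025 V

0.025


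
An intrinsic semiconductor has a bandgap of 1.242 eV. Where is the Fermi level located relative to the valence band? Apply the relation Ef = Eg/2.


Step 1: For an intrinsic semiconductor, the Fermi level sits at midgap.
Step 2: Ef = Eg / 2 = 1.242 / 2 = 0.621 eV

0.621


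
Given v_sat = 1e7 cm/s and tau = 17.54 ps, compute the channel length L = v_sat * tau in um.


Step 1: tau in seconds = 17.54 ps * 1e-12 = 1.7540e-11 s
Step 2: L = v_sat * tau = 1e7 * 1.7540e-11 = 1.7540e-04 cm
Step 3: L in um = 1.7540e-04 * 1e4 = 1.754 um

1.754


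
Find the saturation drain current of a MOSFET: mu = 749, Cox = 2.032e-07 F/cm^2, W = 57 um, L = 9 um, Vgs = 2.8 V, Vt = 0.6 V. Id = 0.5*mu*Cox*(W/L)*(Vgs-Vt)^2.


Step 1: Overdrive voltage Vov = Vgs - Vt = 2.8 - 0.6 = 2.2 V
Step 2: W/L = 57/9 = 6.33333
Step 3: Id = 0.5 * 749 * 2.032e-07 * 6.33333 * 2.2^2
Step 4: Id = 2.33e-03 A

2.33e-03


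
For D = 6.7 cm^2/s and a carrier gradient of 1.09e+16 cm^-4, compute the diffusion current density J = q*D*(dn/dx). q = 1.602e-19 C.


Step 1: J = q * D * (dn/dx)
Step 2: J = 1.602e-19 * 6.7 * 1.09e+16
Step 3: J = 1.17e-02 A/cm^2

1.17e-02


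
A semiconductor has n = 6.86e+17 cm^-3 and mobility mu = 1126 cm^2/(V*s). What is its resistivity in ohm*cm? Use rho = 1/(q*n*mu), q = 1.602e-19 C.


Step 1: sigma = q * n * mu = 1.602e-19 * 6.86e+17 * 1126 = 1.23744e+02 S/cm
Step 2: rho = 1 / sigma = 1 / 1.23744e+02 = 0.008081 ohm*cm

0.008081


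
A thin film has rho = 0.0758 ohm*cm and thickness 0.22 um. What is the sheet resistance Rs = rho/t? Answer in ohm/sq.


Step 1: Convert thickness to cm: t = 0.22 um = 2.2000e-05 cm
Step 2: Rs = rho / t = 0.0758 / 2.2000e-05
Step 3: Rs = 3445.5 ohm/sq

3445.5


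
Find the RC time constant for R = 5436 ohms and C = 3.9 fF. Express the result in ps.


Step 1: tau = R * C
Step 2: tau = 5436 * 3.9 fF = 5436 * 3.9e-15 F
Step 3: tau = 2.12004e-11 s = 21.2004 ps

21.2004


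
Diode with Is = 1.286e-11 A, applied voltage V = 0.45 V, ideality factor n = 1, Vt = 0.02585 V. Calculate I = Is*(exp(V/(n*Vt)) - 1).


Step 1: V/(n*Vt) = 0.45/(1*0.02585) = 17.4081
Step 2: exp(17.4081) = 3.6328e+07
Step 3: I = 1.286e-11 * (3.6328e+07 - 1) = 4.67e-04 A

4.67e-04


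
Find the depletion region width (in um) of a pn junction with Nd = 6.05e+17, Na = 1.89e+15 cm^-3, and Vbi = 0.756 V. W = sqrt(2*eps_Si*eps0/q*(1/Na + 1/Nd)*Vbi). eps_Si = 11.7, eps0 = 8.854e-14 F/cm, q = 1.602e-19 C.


Step 1: 1/Na + 1/Nd = 1/1.89e+15 + 1/6.05e+17 = 5.30753e-16
Step 2: 2*eps*eps0/q = 2*11.7*8.854e-14/1.602e-19 = 1.293281e+07
Step 3: W^2 = 1.293281e+07 * 5.30753e-16 * 0.756 = 5.18928e-09
Step 4: W = sqrt(5.18928e-09) = 7.204e-05 cm = 0.7204 um

0.7204


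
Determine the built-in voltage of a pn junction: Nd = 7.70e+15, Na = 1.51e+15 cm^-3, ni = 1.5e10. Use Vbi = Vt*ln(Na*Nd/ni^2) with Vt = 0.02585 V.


Step 1: Compute Na*Nd/ni^2 = 1.51e+15 * 7.70e+15 / (1.5e10)^2 = 5.1676e+10
Step 2: ln(5.1676e+10) = 24.6683
Step 3: Vbi = 0.02585 * 24.6683 = 0.638 V

0.638


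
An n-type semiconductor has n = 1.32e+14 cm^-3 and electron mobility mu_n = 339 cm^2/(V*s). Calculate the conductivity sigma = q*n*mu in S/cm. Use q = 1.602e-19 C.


Step 1: sigma = q * n * mu
Step 2: sigma = 1.602e-19 * 1.32e+14 * 339
Step 3: sigma = 7.169e-03 S/cm

7.169e-03


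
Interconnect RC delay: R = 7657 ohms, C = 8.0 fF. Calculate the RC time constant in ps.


Step 1: tau = R * C
Step 2: tau = 7657 * 8.0 fF = 7657 * 8.0e-15 F
Step 3: tau = 6.1256e-11 s = 61.256 ps

61.256


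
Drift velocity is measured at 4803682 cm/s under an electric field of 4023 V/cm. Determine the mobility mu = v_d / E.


Step 1: mu = v_d / E
Step 2: mu = 4803682 / 4023
Step 3: mu = 1194.05 cm^2/(V*s)

1194.05


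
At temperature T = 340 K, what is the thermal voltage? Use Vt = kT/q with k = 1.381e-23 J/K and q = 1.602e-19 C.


Step 1: kT = 1.381e-23 * 340 = 4.6954e-21 J
Step 2: Vt = kT/q = 4.6954e-21 / 1.602e-19
Step 3: Vt = 0.02931 V

0.02931


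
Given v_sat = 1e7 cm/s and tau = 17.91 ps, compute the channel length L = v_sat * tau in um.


Step 1: tau in seconds = 17.91 ps * 1e-12 = 1.7910e-11 s
Step 2: L = v_sat * tau = 1e7 * 1.7910e-11 = 1.7910e-04 cm
Step 3: L in um = 1.7910e-04 * 1e4 = 1.791 um

1.791


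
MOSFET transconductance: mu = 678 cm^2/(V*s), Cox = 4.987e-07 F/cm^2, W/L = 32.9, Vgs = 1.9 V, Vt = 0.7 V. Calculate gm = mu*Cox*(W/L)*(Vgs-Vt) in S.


Step 1: Vov = Vgs - Vt = 1.9 - 0.7 = 1.2 V
Step 2: gm = mu * Cox * (W/L) * Vov
Step 3: gm = 678 * 4.987e-07 * 32.9 * 1.2 = 1.33e-02 S

1.33e-02


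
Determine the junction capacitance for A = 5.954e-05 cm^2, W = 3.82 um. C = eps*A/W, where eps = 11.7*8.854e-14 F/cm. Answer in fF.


Step 1: eps_Si = 11.7 * 8.854e-14 = 1.035918e-12 F/cm
Step 2: W in cm = 3.82 * 1e-4 = 3.82e-04 cm
Step 3: C = 1.035918e-12 * 5.954e-05 / 3.82e-04 = 1.614622e-13 F
Step 4: C = 161.46 fF

161.46


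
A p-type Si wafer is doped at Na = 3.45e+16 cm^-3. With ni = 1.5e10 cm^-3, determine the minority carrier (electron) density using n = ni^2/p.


Step 1: Majority hole concentration p ≈ Na = 3.45e+16 cm^-3
Step 2: n = ni^2 / Na = (1.5e10)^2 / 3.45e+16
Step 3: n = 6.52e+03 cm^-3

6.52e+03


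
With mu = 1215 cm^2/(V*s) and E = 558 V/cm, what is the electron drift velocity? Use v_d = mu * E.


Step 1: v_d = mu * E
Step 2: v_d = 1215 * 558 = 677970
Step 3: v_d = 6.78e+05 cm/s

6.78e+05


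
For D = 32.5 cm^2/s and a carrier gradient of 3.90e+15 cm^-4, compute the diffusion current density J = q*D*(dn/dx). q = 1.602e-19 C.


Step 1: J = q * D * (dn/dx)
Step 2: J = 1.602e-19 * 32.5 * 3.90e+15
Step 3: J = 2.03e-02 A/cm^2

2.03e-02


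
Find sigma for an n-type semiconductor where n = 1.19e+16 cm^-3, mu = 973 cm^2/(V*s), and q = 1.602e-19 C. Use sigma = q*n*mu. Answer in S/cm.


Step 1: sigma = q * n * mu
Step 2: sigma = 1.602e-19 * 1.19e+16 * 973
Step 3: sigma = 1.855e+00 S/cm

1.855e+00


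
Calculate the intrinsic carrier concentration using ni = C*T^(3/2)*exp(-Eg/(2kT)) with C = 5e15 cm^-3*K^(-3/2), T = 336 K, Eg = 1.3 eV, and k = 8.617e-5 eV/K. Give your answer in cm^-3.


Step 1: Compute kT = 8.617e-5 * 336 = 0.02895312 eV
Step 2: Exponent = -Eg/(2kT) = -1.3/(2*0.02895312) = -22.45008
Step 3: T^(3/2) = 336^1.5 = 6158.98
Step 4: ni = 5e15 * 6158.98 * exp(-22.45008) = 5.48e+09 cm^-3

5.48e+09


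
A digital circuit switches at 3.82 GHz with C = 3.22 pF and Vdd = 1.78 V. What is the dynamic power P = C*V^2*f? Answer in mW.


Step 1: V^2 = 1.78^2 = 3.1684 V^2
Step 2: P = C*V^2*f = 3.22e-12 F * 3.1684 * 3.82e9 Hz
Step 3: P = 3.897258736e-02 W
Step 4: P = 38.973 mW

38.973


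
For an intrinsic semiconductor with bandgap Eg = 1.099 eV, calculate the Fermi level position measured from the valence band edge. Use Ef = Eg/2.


Step 1: For an intrinsic semiconductor, the Fermi level sits at midgap.
Step 2: Ef = Eg / 2 = 1.099 / 2 = 0.5495 eV

0.5495


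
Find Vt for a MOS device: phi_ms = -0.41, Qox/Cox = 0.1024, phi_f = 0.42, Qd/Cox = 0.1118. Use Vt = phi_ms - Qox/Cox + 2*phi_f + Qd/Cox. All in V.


Step 1: Vt = phi_ms - Qox/Cox + 2*phi_f + Qd/Cox
Step 2: Vt = -0.41 - 0.1024 + 2*0.42 + 0.1118
Step 3: Vt = -0.41 - 0.1024 + 0.84 + 0.1118
Step 4: Vt = 0.4394 V

0.4394


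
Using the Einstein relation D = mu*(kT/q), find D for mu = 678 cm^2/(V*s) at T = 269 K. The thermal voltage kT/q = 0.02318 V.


Step 1: D = mu * (kT/q)
Step 2: D = 678 * 0.02318
Step 3: D = 15.72 cm^2/s

15.72


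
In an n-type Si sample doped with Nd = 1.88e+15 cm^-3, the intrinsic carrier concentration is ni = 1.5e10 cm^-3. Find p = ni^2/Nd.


Step 1: Since Nd >> ni, n ≈ Nd = 1.88e+15 cm^-3
Step 2: p = ni^2 / n = (1.5e10)^2 / 1.88e+15
Step 3: p = 2.25e20 / 1.88e+15 = 1.20e+05 cm^-3

1.20e+05


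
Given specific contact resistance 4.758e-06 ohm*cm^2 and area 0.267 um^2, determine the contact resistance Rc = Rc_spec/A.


Step 1: Convert area to cm^2: 0.267 um^2 = 2.6700e-09 cm^2
Step 2: Rc = Rc_spec / A = 4.758e-06 / 2.6700e-09
Step 3: Rc = 1.78e+03 ohms

1.78e+03


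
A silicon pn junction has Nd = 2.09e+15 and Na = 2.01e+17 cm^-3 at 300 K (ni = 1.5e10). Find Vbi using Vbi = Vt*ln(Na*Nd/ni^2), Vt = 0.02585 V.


Step 1: Compute Na*Nd/ni^2 = 2.01e+17 * 2.09e+15 / (1.5e10)^2 = 1.8671e+12
Step 2: ln(1.8671e+12) = 28.2554
Step 3: Vbi = 0.02585 * 28.2554 = 0.73 V

0.73


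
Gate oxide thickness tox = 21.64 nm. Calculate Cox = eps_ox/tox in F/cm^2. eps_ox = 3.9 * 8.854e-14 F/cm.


Step 1: eps_ox = 3.9 * 8.854e-14 = 3.45306e-13 F/cm
Step 2: tox in cm = 21.64 nm * 1e-7 = 2.1640e-06 cm
Step 3: Cox = 3.45306e-13 / 2.1640e-06 = 1.60e-07 F/cm^2

1.60e-07


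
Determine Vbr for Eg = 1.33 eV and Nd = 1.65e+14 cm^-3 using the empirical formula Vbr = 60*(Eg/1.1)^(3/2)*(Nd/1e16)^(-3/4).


Step 1: Eg/1.1 = 1.33/1.1 = 1.209091
Step 2: (Eg/1.1)^1.5 = 1.209091^1.5 = 1.329500
Step 3: (Nd/1e16)^(-0.75) = (0.0165)^(-0.75) = 21.721361
Step 4: Vbr = 60 * 1.329500 * 21.721361 = 1732.7 V

1732.7


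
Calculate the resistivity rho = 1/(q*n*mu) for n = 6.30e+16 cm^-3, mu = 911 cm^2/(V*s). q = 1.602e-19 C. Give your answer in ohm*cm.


Step 1: sigma = q * n * mu = 1.602e-19 * 6.30e+16 * 911 = 9.19436e+00 S/cm
Step 2: rho = 1 / sigma = 1 / 9.19436e+00 = 0.1088 ohm*cm

0.1088


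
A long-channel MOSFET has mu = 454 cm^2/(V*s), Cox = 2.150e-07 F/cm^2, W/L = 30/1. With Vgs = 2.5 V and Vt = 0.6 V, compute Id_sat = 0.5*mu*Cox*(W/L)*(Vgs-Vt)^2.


Step 1: Overdrive voltage Vov = Vgs - Vt = 2.5 - 0.6 = 1.9 V
Step 2: W/L = 30/1 = 30
Step 3: Id = 0.5 * 454 * 2.150e-07 * 30 * 1.9^2
Step 4: Id = 5.29e-03 A

5.29e-03


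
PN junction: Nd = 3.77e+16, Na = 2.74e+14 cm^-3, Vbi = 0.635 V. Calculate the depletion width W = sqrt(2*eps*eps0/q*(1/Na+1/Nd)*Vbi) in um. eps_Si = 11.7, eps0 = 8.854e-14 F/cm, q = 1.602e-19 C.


Step 1: 1/Na + 1/Nd = 1/2.74e+14 + 1/3.77e+16 = 3.67616e-15
Step 2: 2*eps*eps0/q = 2*11.7*8.854e-14/1.602e-19 = 1.293281e+07
Step 3: W^2 = 1.293281e+07 * 3.67616e-15 * 0.635 = 3.01899e-08
Step 4: W = sqrt(3.01899e-08) = 1.738e-04 cm = 1.738 um

1.738


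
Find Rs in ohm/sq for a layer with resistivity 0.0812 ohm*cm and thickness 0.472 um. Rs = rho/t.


Step 1: Convert thickness to cm: t = 0.472 um = 4.7200e-05 cm
Step 2: Rs = rho / t = 0.0812 / 4.7200e-05
Step 3: Rs = 1720.3 ohm/sq

1720.3


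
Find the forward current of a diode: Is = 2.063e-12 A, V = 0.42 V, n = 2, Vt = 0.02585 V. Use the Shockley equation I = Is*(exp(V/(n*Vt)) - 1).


Step 1: V/(n*Vt) = 0.42/(2*0.02585) = 8.1238
Step 2: exp(8.1238) = 3.3738e+03
Step 3: I = 2.063e-12 * (3.3738e+03 - 1) = 6.96e-09 A

6.96e-09


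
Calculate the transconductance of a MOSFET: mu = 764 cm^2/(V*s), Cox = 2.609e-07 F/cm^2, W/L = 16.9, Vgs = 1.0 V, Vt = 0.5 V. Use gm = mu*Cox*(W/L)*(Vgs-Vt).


Step 1: Vov = Vgs - Vt = 1.0 - 0.5 = 0.5 V
Step 2: gm = mu * Cox * (W/L) * Vov
Step 3: gm = 764 * 2.609e-07 * 16.9 * 0.5 = 1.68e-03 S

1.68e-03


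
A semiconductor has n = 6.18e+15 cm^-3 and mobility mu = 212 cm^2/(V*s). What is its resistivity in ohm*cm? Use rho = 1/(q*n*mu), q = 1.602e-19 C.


Step 1: sigma = q * n * mu = 1.602e-19 * 6.18e+15 * 212 = 2.09888e-01 S/cm
Step 2: rho = 1 / sigma = 1 / 2.09888e-01 = 4.764 ohm*cm

4.764


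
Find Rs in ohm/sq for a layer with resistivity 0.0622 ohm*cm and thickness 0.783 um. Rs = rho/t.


Step 1: Convert thickness to cm: t = 0.783 um = 7.8300e-05 cm
Step 2: Rs = rho / t = 0.0622 / 7.8300e-05
Step 3: Rs = 794.4 ohm/sq

794.4


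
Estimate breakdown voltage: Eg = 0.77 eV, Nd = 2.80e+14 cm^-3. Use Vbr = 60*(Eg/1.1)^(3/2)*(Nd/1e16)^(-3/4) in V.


Step 1: Eg/1.1 = 0.77/1.1 = 0.700000
Step 2: (Eg/1.1)^1.5 = 0.700000^1.5 = 0.585662
Step 3: (Nd/1e16)^(-0.75) = (0.028)^(-0.75) = 14.609370
Step 4: Vbr = 60 * 0.585662 * 14.609370 = 513.4 V

513.4


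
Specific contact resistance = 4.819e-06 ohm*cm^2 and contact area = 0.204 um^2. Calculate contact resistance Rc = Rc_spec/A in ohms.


Step 1: Convert area to cm^2: 0.204 um^2 = 2.0400e-09 cm^2
Step 2: Rc = Rc_spec / A = 4.819e-06 / 2.0400e-09
Step 3: Rc = 2.36e+03 ohms

2.36e+03


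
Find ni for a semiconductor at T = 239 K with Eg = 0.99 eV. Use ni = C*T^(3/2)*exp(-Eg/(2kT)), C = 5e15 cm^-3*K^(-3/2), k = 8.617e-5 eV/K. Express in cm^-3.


Step 1: Compute kT = 8.617e-5 * 239 = 0.02059463 eV
Step 2: Exponent = -Eg/(2kT) = -0.99/(2*0.02059463) = -24.03539
Step 3: T^(3/2) = 239^1.5 = 3694.85
Step 4: ni = 5e15 * 3694.85 * exp(-24.03539) = 6.73e+08 cm^-3

6.73e+08


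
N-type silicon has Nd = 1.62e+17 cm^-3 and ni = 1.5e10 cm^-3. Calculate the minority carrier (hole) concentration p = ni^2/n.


Step 1: Since Nd >> ni, n ≈ Nd = 1.62e+17 cm^-3
Step 2: p = ni^2 / n = (1.5e10)^2 / 1.62e+17
Step 3: p = 2.25e20 / 1.62e+17 = 1.39e+03 cm^-3

1.39e+03


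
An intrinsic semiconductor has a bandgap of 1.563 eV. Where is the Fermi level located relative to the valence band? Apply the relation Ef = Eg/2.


Step 1: For an intrinsic semiconductor, the Fermi level sits at midgap.
Step 2: Ef = Eg / 2 = 1.563 / 2 = 0.7815 eV

0.7815


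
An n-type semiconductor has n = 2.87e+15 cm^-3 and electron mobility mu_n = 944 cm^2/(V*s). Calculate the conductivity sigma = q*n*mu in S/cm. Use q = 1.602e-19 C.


Step 1: sigma = q * n * mu
Step 2: sigma = 1.602e-19 * 2.87e+15 * 944
Step 3: sigma = 4.340e-01 S/cm

4.340e-01


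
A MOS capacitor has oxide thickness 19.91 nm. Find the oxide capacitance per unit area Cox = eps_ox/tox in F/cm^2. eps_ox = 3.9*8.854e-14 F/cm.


Step 1: eps_ox = 3.9 * 8.854e-14 = 3.45306e-13 F/cm
Step 2: tox in cm = 19.91 nm * 1e-7 = 1.9910e-06 cm
Step 3: Cox = 3.45306e-13 / 1.9910e-06 = 1.73e-07 F/cm^2

1.73e-07


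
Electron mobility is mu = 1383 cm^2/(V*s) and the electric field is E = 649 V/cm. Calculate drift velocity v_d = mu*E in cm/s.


Step 1: v_d = mu * E
Step 2: v_d = 1383 * 649 = 897567
Step 3: v_d = 8.98e+05 cm/s

8.98e+05


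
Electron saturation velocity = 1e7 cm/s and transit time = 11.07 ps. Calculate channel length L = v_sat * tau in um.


Step 1: tau in seconds = 11.07 ps * 1e-12 = 1.1070e-11 s
Step 2: L = v_sat * tau = 1e7 * 1.1070e-11 = 1.1070e-04 cm
Step 3: L in um = 1.1070e-04 * 1e4 = 1.107 um

1.107


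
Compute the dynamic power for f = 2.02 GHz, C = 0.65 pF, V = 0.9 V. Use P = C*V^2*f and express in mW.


Step 1: V^2 = 0.9^2 = 0.81 V^2
Step 2: P = C*V^2*f = 0.65e-12 F * 0.81 * 2.02e9 Hz
Step 3: P = 1.06353e-03 W
Step 4: P = 1.064 mW

1.064


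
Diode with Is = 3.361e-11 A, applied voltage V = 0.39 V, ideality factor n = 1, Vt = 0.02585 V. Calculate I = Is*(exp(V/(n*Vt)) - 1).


Step 1: V/(n*Vt) = 0.39/(1*0.02585) = 15.0870
Step 2: exp(15.0870) = 3.5662e+06
Step 3: I = 3.361e-11 * (3.5662e+06 - 1) = 1.20e-04 A

1.20e-04


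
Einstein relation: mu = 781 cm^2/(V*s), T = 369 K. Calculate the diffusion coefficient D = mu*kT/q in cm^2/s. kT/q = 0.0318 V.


Step 1: D = mu * (kT/q)
Step 2: D = 781 * 0.0318
Step 3: D = 24.84 cm^2/s

24.84


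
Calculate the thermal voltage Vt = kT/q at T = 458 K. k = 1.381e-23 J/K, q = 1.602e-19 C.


Step 1: kT = 1.381e-23 * 458 = 6.32498e-21 J
Step 2: Vt = kT/q = 6.32498e-21 / 1.602e-19
Step 3: Vt = 0.03948 V

0.03948


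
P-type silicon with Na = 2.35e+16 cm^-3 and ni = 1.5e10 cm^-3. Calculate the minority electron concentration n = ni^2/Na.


Step 1: Majority hole concentration p ≈ Na = 2.35e+16 cm^-3
Step 2: n = ni^2 / Na = (1.5e10)^2 / 2.35e+16
Step 3: n = 9.57e+03 cm^-3

9.57e+03


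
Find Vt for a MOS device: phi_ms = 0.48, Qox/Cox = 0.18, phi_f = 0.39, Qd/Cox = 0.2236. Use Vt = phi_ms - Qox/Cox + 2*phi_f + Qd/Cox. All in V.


Step 1: Vt = phi_ms - Qox/Cox + 2*phi_f + Qd/Cox
Step 2: Vt = 0.48 - 0.18 + 2*0.39 + 0.2236
Step 3: Vt = 0.48 - 0.18 + 0.78 + 0.2236
Step 4: Vt = 1.3036 V

1.3036


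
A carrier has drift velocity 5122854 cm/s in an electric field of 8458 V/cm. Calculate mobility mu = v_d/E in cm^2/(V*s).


Step 1: mu = v_d / E
Step 2: mu = 5122854 / 8458
Step 3: mu = 605.68 cm^2/(V*s)

605.68


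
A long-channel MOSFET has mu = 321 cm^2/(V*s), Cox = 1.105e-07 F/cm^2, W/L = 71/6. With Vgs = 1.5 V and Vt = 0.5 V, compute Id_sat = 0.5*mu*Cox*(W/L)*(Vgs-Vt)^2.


Step 1: Overdrive voltage Vov = Vgs - Vt = 1.5 - 0.5 = 1.0 V
Step 2: W/L = 71/6 = 11.8333
Step 3: Id = 0.5 * 321 * 1.105e-07 * 11.8333 * 1.0^2
Step 4: Id = 2.10e-04 A

2.10e-04


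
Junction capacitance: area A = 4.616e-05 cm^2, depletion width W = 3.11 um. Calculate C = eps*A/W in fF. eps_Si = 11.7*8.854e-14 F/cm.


Step 1: eps_Si = 11.7 * 8.854e-14 = 1.035918e-12 F/cm
Step 2: W in cm = 3.11 * 1e-4 = 3.11e-04 cm
Step 3: C = 1.035918e-12 * 4.616e-05 / 3.11e-04 = 1.537555e-13 F
Step 4: C = 153.76 fF

153.76


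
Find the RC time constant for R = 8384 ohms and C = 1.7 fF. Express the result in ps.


Step 1: tau = R * C
Step 2: tau = 8384 * 1.7 fF = 8384 * 1.7e-15 F
Step 3: tau = 1.42528e-11 s = 14.2528 ps

14.2528


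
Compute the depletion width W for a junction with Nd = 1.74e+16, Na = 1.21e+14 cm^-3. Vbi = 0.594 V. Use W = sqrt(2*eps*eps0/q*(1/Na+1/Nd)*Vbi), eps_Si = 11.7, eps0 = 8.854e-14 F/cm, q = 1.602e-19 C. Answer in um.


Step 1: 1/Na + 1/Nd = 1/1.21e+14 + 1/1.74e+16 = 8.32193e-15
Step 2: 2*eps*eps0/q = 2*11.7*8.854e-14/1.602e-19 = 1.293281e+07
Step 3: W^2 = 1.293281e+07 * 8.32193e-15 * 0.594 = 6.39298e-08
Step 4: W = sqrt(6.39298e-08) = 2.528e-04 cm = 2.528 um

2.528


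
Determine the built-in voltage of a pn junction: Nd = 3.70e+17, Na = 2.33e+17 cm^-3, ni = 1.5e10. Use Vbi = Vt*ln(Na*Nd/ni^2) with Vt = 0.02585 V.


Step 1: Compute Na*Nd/ni^2 = 2.33e+17 * 3.70e+17 / (1.5e10)^2 = 3.8316e+14
Step 2: ln(3.8316e+14) = 33.5795
Step 3: Vbi = 0.02585 * 33.5795 = 0.868 V

0.868


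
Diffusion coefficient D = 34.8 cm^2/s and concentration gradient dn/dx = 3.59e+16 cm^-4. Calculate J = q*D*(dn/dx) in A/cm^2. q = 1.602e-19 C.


Step 1: J = q * D * (dn/dx)
Step 2: J = 1.602e-19 * 34.8 * 3.59e+16
Step 3: J = 2.00e-01 A/cm^2

2.00e-01


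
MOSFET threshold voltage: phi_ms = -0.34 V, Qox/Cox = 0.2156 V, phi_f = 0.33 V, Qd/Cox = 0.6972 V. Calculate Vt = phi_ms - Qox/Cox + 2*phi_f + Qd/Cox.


Step 1: Vt = phi_ms - Qox/Cox + 2*phi_f + Qd/Cox
Step 2: Vt = -0.34 - 0.2156 + 2*0.33 + 0.6972
Step 3: Vt = -0.34 - 0.2156 + 0.66 + 0.6972
Step 4: Vt = 0.8016 V

0.8016


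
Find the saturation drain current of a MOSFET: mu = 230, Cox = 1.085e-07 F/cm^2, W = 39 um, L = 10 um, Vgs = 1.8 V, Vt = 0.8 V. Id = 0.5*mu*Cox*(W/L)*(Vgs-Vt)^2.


Step 1: Overdrive voltage Vov = Vgs - Vt = 1.8 - 0.8 = 1.0 V
Step 2: W/L = 39/10 = 3.9
Step 3: Id = 0.5 * 230 * 1.085e-07 * 3.9 * 1.0^2
Step 4: Id = 4.87e-05 A

4.87e-05


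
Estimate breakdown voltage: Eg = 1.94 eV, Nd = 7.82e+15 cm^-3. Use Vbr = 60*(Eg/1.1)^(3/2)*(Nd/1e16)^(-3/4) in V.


Step 1: Eg/1.1 = 1.94/1.1 = 1.763636
Step 2: (Eg/1.1)^1.5 = 1.763636^1.5 = 2.342143
Step 3: (Nd/1e16)^(-0.75) = (0.782)^(-0.75) = 1.202527
Step 4: Vbr = 60 * 2.342143 * 1.202527 = 169.0 V

169.0


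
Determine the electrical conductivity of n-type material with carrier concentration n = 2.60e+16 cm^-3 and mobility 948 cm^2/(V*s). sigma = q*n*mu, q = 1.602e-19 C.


Step 1: sigma = q * n * mu
Step 2: sigma = 1.602e-19 * 2.60e+16 * 948
Step 3: sigma = 3.949e+00 S/cm

3.949e+00


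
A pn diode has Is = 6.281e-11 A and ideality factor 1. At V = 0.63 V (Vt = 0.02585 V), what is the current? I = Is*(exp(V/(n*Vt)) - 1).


Step 1: V/(n*Vt) = 0.63/(1*0.02585) = 24.3714
Step 2: exp(24.3714) = 3.8403e+10
Step 3: I = 6.281e-11 * (3.8403e+10 - 1) = 2.41e+00 A

2.41e+00


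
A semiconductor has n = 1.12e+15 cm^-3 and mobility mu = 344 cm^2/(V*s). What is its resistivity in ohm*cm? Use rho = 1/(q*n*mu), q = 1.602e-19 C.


Step 1: sigma = q * n * mu = 1.602e-19 * 1.12e+15 * 344 = 6.17219e-02 S/cm
Step 2: rho = 1 / sigma = 1 / 6.17219e-02 = 16.2 ohm*cm

16.2


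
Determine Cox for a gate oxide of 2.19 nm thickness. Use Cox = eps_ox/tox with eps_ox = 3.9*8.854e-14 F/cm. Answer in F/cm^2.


Step 1: eps_ox = 3.9 * 8.854e-14 = 3.45306e-13 F/cm
Step 2: tox in cm = 2.19 nm * 1e-7 = 2.1900e-07 cm
Step 3: Cox = 3.45306e-13 / 2.1900e-07 = 1.58e-06 F/cm^2

1.58e-06


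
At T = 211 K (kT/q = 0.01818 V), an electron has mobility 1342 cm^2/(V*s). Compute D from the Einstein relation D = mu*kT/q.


Step 1: D = mu * (kT/q)
Step 2: D = 1342 * 0.01818
Step 3: D = 24.4 cm^2/s

24.4


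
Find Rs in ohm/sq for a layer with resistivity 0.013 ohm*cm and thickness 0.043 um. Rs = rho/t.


Step 1: Convert thickness to cm: t = 0.043 um = 4.3000e-06 cm
Step 2: Rs = rho / t = 0.013 / 4.3000e-06
Step 3: Rs = 3023.3 ohm/sq

3023.3


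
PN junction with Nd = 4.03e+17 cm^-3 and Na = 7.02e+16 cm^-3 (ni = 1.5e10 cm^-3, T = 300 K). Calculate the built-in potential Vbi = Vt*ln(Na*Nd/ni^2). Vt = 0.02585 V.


Step 1: Compute Na*Nd/ni^2 = 7.02e+16 * 4.03e+17 / (1.5e10)^2 = 1.2574e+14
Step 2: ln(1.2574e+14) = 32.4652
Step 3: Vbi = 0.02585 * 32.4652 = 0.839 V

0.839


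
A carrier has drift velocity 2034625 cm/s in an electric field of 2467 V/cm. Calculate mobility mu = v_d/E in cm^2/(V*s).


Step 1: mu = v_d / E
Step 2: mu = 2034625 / 2467
Step 3: mu = 824.74 cm^2/(V*s)

824.74


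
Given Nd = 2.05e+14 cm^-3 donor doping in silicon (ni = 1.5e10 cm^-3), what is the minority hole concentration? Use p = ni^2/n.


Step 1: Since Nd >> ni, n ≈ Nd = 2.05e+14 cm^-3
Step 2: p = ni^2 / n = (1.5e10)^2 / 2.05e+14
Step 3: p = 2.25e20 / 2.05e+14 = 1.10e+06 cm^-3

1.10e+06


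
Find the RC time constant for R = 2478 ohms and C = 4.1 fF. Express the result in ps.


Step 1: tau = R * C
Step 2: tau = 2478 * 4.1 fF = 2478 * 4.1e-15 F
Step 3: tau = 1.01598e-11 s = 10.1598 ps

10.1598


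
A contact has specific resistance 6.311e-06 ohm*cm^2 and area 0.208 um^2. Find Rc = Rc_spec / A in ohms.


Step 1: Convert area to cm^2: 0.208 um^2 = 2.0800e-09 cm^2
Step 2: Rc = Rc_spec / A = 6.311e-06 / 2.0800e-09
Step 3: Rc = 3.03e+03 ohms

3.03e+03


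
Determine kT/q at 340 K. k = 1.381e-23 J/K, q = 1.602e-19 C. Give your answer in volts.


Step 1: kT = 1.381e-23 * 340 = 4.6954e-21 J
Step 2: Vt = kT/q = 4.6954e-21 / 1.602e-19
Step 3: Vt = 0.02931 V

0.02931


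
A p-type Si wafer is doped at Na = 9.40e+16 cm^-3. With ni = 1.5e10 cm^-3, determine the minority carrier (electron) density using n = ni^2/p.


Step 1: Majority hole concentration p ≈ Na = 9.40e+16 cm^-3
Step 2: n = ni^2 / Na = (1.5e10)^2 / 9.40e+16
Step 3: n = 2.39e+03 cm^-3

2.39e+03


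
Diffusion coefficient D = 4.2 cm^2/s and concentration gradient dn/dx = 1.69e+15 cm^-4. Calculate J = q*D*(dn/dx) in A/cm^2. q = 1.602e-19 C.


Step 1: J = q * D * (dn/dx)
Step 2: J = 1.602e-19 * 4.2 * 1.69e+15
Step 3: J = 1.14e-03 A/cm^2

1.14e-03


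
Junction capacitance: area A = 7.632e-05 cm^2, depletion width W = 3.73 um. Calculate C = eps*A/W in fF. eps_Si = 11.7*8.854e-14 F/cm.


Step 1: eps_Si = 11.7 * 8.854e-14 = 1.035918e-12 F/cm
Step 2: W in cm = 3.73 * 1e-4 = 3.73e-04 cm
Step 3: C = 1.035918e-12 * 7.632e-05 / 3.73e-04 = 2.119605e-13 F
Step 4: C = 211.96 fF

211.96


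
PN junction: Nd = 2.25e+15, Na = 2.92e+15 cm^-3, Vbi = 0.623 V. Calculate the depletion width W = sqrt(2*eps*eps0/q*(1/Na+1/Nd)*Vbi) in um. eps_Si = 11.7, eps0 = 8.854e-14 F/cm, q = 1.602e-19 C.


Step 1: 1/Na + 1/Nd = 1/2.92e+15 + 1/2.25e+15 = 7.86910e-16
Step 2: 2*eps*eps0/q = 2*11.7*8.854e-14/1.602e-19 = 1.293281e+07
Step 3: W^2 = 1.293281e+07 * 7.86910e-16 * 0.623 = 6.34024e-09
Step 4: W = sqrt(6.34024e-09) = 7.963e-05 cm = 0.7963 um

0.7963


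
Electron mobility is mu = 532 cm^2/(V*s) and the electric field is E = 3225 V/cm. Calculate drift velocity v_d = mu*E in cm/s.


Step 1: v_d = mu * E
Step 2: v_d = 532 * 3225 = 1715700
Step 3: v_d = 1.72e+06 cm/s

1.72e+06


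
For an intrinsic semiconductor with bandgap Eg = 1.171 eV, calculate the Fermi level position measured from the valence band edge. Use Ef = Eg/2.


Step 1: For an intrinsic semiconductor, the Fermi level sits at midgap.
Step 2: Ef = Eg / 2 = 1.171 / 2 = 0.5855 eV

0.5855


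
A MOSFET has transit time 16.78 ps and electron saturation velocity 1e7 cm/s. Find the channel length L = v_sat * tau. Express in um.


Step 1: tau in seconds = 16.78 ps * 1e-12 = 1.6780e-11 s
Step 2: L = v_sat * tau = 1e7 * 1.6780e-11 = 1.6780e-04 cm
Step 3: L in um = 1.6780e-04 * 1e4 = 1.678 um

1.678


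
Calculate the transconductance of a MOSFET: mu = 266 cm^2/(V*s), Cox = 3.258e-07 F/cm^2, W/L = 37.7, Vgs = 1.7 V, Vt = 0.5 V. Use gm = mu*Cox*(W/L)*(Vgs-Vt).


Step 1: Vov = Vgs - Vt = 1.7 - 0.5 = 1.2 V
Step 2: gm = mu * Cox * (W/L) * Vov
Step 3: gm = 266 * 3.258e-07 * 37.7 * 1.2 = 3.92e-03 S

3.92e-03


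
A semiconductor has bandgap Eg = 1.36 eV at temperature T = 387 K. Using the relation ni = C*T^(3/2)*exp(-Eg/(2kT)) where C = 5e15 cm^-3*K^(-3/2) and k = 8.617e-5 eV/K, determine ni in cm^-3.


Step 1: Compute kT = 8.617e-5 * 387 = 0.03334779 eV
Step 2: Exponent = -Eg/(2kT) = -1.36/(2*0.03334779) = -20.39116
Step 3: T^(3/2) = 387^1.5 = 7613.19
Step 4: ni = 5e15 * 7613.19 * exp(-20.39116) = 5.31e+10 cm^-3

5.31e+10


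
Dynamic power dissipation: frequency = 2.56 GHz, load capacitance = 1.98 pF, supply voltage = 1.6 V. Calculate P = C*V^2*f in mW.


Step 1: V^2 = 1.6^2 = 2.56 V^2
Step 2: P = C*V^2*f = 1.98e-12 F * 2.56 * 2.56e9 Hz
Step 3: P = 1.2976128e-02 W
Step 4: P = 12.976 mW

12.976


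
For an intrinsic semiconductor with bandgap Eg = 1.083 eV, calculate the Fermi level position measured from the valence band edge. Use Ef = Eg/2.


Step 1: For an intrinsic semiconductor, the Fermi level sits at midgap.
Step 2: Ef = Eg / 2 = 1.083 / 2 = 0.5415 eV

0.5415


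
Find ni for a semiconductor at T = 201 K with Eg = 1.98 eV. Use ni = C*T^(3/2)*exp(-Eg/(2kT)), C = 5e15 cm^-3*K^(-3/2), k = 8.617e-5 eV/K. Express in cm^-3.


Step 1: Compute kT = 8.617e-5 * 201 = 0.01732017 eV
Step 2: Exponent = -Eg/(2kT) = -1.98/(2*0.01732017) = -57.15879
Step 3: T^(3/2) = 201^1.5 = 2849.67
Step 4: ni = 5e15 * 2849.67 * exp(-57.15879) = 2.14e-06 cm^-3

2.14e-06


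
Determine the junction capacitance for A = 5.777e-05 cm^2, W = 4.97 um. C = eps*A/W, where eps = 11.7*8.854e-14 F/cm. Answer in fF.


Step 1: eps_Si = 11.7 * 8.854e-14 = 1.035918e-12 F/cm
Step 2: W in cm = 4.97 * 1e-4 = 4.97e-04 cm
Step 3: C = 1.035918e-12 * 5.777e-05 / 4.97e-04 = 1.204124e-13 F
Step 4: C = 120.41 fF

120.41


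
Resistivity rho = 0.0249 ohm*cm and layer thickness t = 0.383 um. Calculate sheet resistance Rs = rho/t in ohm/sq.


Step 1: Convert thickness to cm: t = 0.383 um = 3.8300e-05 cm
Step 2: Rs = rho / t = 0.0249 / 3.8300e-05
Step 3: Rs = 650.1 ohm/sq

650.1


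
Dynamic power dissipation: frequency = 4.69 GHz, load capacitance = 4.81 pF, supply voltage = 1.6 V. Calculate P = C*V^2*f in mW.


Step 1: V^2 = 1.6^2 = 2.56 V^2
Step 2: P = C*V^2*f = 4.81e-12 F * 2.56 * 4.69e9 Hz
Step 3: P = 5.7750784e-02 W
Step 4: P = 57.751 mW

57.751


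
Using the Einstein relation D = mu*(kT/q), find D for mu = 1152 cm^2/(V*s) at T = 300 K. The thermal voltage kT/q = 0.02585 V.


Step 1: D = mu * (kT/q)
Step 2: D = 1152 * 0.02585
Step 3: D = 29.78 cm^2/s

29.78


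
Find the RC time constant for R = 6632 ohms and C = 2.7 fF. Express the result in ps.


Step 1: tau = R * C
Step 2: tau = 6632 * 2.7 fF = 6632 * 2.7e-15 F
Step 3: tau = 1.79064e-11 s = 17.9064 ps

17.9064


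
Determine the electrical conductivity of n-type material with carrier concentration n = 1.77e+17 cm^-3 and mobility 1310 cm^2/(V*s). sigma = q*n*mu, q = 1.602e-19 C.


Step 1: sigma = q * n * mu
Step 2: sigma = 1.602e-19 * 1.77e+17 * 1310
Step 3: sigma = 3.715e+01 S/cm

3.715e+01


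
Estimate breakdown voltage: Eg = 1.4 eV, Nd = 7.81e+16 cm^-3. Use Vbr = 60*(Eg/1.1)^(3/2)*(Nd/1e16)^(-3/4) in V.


Step 1: Eg/1.1 = 1.4/1.1 = 1.272727
Step 2: (Eg/1.1)^1.5 = 1.272727^1.5 = 1.435830
Step 3: (Nd/1e16)^(-0.75) = (7.81)^(-0.75) = 0.214048
Step 4: Vbr = 60 * 1.435830 * 0.214048 = 18.4 V

18.4


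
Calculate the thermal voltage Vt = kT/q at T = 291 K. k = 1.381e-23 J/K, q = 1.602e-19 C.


Step 1: kT = 1.381e-23 * 291 = 4.01871e-21 J
Step 2: Vt = kT/q = 4.01871e-21 / 1.602e-19
Step 3: Vt = 0.02509 V

0.02509


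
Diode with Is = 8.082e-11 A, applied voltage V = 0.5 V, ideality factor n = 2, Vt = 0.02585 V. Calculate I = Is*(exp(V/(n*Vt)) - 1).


Step 1: V/(n*Vt) = 0.5/(2*0.02585) = 9.6712
Step 2: exp(9.6712) = 1.5854e+04
Step 3: I = 8.082e-11 * (1.5854e+04 - 1) = 1.28e-06 A

1.28e-06
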